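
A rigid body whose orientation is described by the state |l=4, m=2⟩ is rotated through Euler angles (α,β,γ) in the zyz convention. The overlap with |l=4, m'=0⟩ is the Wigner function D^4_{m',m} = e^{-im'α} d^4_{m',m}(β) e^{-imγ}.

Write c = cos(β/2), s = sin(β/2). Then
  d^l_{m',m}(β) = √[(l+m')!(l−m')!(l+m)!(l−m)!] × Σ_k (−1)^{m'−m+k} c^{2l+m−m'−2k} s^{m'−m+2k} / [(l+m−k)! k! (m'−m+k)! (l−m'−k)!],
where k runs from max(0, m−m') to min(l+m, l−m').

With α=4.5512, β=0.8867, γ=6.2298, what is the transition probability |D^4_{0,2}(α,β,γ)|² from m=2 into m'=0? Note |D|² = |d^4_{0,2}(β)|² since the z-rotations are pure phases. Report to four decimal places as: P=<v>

Split into d^4_{0,2}(β=0.8867) × two z-phases.
With c≡cos(β/2)=0.903320 and s≡sin(β/2)=0.428968, N=[24·24·720·2]^{1/2}=910.735966
Admissible k: 2..4 (factorial args all ≥0)
  k=2: (−1)^0·910.7360/(96)·0.9033^6·0.4290^2 = +0.948462
  k=3: (−1)^1·910.7360/(36)·0.9033^4·0.4290^4 = -0.570368
  k=4: (−1)^2·910.7360/(96)·0.9033^2·0.4290^6 = +0.048234
d^4_{0,2}(0.8867) = +0.948462 -0.570368 +0.048234 = +0.426328
|D^4_{0,2}|² = |d^4_{0,2}(β)|² = (+0.426328)² = 0.181755 (the z-rotation phases have unit modulus)

P=0.1818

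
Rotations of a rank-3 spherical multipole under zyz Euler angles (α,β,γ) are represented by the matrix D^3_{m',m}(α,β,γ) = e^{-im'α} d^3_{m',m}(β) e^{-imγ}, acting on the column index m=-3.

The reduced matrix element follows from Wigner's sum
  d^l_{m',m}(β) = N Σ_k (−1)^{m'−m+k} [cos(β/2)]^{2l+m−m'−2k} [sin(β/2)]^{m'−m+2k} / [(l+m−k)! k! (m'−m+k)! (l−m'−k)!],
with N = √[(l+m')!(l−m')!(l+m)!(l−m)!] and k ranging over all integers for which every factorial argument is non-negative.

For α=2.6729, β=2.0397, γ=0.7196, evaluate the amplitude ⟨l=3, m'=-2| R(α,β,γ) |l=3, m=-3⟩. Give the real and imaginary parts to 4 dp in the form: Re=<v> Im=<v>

Re=-0.0281 Im=-0.0771

First d^3_{-2,-3}(β=2.0397), then the phase factors e^{-i(-2)α} and e^{-i(-3)γ}:
c=cos(2.0397/2)=0.523494, s=sin(2.0397/2)=0.852030; N=√[1·120·1·720]=293.938769
The bounds max(0,m−m')=0 and min(l+m,l−m')=0 give 1 term
  k=0: (−1)^1·293.9388/(120)·0.5235^5·0.8520^1 = -0.082052
d^3_{-2,-3}(2.0397) = -0.082052
Phases: e^{-i·(-2)·2.6729}=+0.591898-0.806013i, e^{-i·(-3)·0.7196}=-0.554701+0.832050i ⇒ D=-0.028088-0.077095i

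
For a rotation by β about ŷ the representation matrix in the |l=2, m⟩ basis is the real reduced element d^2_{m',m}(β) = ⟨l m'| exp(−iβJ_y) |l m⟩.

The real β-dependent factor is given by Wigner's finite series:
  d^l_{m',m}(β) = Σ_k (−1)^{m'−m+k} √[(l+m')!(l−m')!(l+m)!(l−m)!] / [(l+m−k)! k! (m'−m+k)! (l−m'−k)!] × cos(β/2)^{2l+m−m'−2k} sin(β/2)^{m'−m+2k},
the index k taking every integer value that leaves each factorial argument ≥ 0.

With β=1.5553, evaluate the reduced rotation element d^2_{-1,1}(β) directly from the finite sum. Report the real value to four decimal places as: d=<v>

d=0.5075

d^2_{-1,1}(β=1.5553) via Wigner's sum:
c=cos(1.5553/2)=0.712564, s=sin(1.5553/2)=0.701607; N=√[1·6·6·1]=6.000000
k∈{2,3} keeps every argument non-negative
  k=2: (−1)^0·6.0000/(2)·0.7126^2·0.7016^2 = +0.749820
  k=3: (−1)^1·6.0000/(6)·0.7126^0·0.7016^4 = -0.242312
d^2_{-1,1}(1.5553) = +0.749820 -0.242312 = +0.507508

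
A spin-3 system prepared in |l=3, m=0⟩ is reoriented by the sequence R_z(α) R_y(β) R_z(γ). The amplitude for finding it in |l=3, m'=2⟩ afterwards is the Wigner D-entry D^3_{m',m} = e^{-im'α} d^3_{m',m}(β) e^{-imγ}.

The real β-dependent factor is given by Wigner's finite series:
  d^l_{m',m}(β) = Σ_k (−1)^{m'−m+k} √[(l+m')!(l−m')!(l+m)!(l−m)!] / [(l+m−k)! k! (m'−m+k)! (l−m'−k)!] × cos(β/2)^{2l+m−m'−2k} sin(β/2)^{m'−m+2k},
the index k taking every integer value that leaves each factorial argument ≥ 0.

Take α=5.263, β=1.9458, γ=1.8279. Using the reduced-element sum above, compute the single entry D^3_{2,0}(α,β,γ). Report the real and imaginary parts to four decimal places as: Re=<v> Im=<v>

D^3_{2,0}(5.263,1.9458,1.8279) = e^{-i·2·5.263}·d^3_{2,0}(1.9458)·e^{-i·0·1.8279}. Compute d first:
Half-angle: c=0.562905, s=0.826522. N=√(120·1·6·6)=65.726707
k∈{0,1} keeps every argument non-negative
  k=0: (−1)^2·65.7267/(12)·0.5629^4·0.8265^2 = +0.375673
  k=1: (−1)^3·65.7267/(12)·0.5629^2·0.8265^4 = -0.809930
d^3_{2,0}(1.9458) = +0.375673 -0.809930 = -0.434258
D = (-0.452507+0.891761i)·(-0.434258)·(+1.000000+0.000000i) = +0.196505-0.387254i

Re=0.1965 Im=-0.3873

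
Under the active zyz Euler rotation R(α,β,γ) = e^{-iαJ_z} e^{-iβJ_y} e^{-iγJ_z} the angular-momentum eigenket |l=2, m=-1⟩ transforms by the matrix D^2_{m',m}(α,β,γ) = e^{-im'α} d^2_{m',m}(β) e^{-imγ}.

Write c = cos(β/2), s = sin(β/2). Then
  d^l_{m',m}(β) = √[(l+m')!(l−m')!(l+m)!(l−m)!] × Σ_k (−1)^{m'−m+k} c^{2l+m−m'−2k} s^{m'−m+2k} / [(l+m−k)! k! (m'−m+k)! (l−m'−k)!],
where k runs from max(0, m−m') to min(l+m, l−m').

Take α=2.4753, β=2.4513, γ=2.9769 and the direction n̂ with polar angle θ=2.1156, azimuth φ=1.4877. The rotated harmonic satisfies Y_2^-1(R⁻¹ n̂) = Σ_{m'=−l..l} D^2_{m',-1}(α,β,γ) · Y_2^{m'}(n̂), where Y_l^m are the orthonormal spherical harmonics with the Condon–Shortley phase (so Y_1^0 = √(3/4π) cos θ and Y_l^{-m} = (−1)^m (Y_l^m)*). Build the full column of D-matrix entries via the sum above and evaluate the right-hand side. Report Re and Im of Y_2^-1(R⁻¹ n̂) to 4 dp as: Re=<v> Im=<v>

Need the full column D^2_{m',-1} for m'=−2..2 at α=2.4753, β=2.4513, γ=2.9769.
cos(β/2)=0.338334, sin(β/2)=0.941026
d^2_{-2,-1}: single k=1 term ⇒ +0.072890;  D = -0.005354+0.072693i
d^2_{-1,-1}: k∈[0..1] ⇒ +0.013103 -0.304100 = -0.290997;  D = -0.196175+0.214929i
d^2_{0,-1}: k∈[0..1] ⇒ -0.089272 +0.690600 = +0.601328;  D = -0.593191+0.098587i
d^2_{1,-1}: k∈[0..1] ⇒ +0.304100 -0.784163 = -0.480063;  D = -0.420926-0.230828i
d^2_{2,-1}: single k=0 term ⇒ -0.563873;  D = +0.221089+0.518721i
Y_2^{m'}(θ=2.1156,φ=1.4877) and Σ D·Y over m':
  (-0.0054+0.0727i)·(-0.2786-0.0467i)  (-0.1962+0.2149i)·(-0.0284+0.3412i)  (-0.5932+0.0986i)·(-0.0613+0.0000i)  (-0.4209-0.2308i)·(+0.0284+0.3412i)  (+0.2211+0.5187i)·(-0.2786+0.0467i)
Y_2^-1(R⁻¹ n̂) = -0.045578-0.383487i

Re=-0.0456 Im=-0.3835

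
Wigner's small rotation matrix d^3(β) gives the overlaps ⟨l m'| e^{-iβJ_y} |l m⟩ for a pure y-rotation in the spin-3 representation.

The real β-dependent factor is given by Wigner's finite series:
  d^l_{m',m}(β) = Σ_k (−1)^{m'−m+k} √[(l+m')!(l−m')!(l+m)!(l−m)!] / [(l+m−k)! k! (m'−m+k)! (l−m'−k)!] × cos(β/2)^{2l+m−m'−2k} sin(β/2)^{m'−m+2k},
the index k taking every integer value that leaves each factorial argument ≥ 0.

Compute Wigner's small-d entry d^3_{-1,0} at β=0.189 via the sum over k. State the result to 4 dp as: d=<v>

d^3_{-1,0}(β=0.189) via Wigner's sum:
With c≡cos(β/2)=0.995538 and s≡sin(β/2)=0.094359, N=[2·24·6·6]^{1/2}=41.569219
The bounds max(0,m−m')=1 and min(l+m,l−m')=3 give 3 terms
  k=1: (−1)^0·41.5692/(12)·0.9955^5·0.0944^1 = +0.319643
  k=2: (−1)^1·41.5692/(4)·0.9955^3·0.0944^3 = -0.008615
  k=3: (−1)^2·41.5692/(12)·0.9955^1·0.0944^5 = +0.000026
d^3_{-1,0}(0.189) = +0.319643 -0.008615 +0.000026 = +0.311054

d=0.3111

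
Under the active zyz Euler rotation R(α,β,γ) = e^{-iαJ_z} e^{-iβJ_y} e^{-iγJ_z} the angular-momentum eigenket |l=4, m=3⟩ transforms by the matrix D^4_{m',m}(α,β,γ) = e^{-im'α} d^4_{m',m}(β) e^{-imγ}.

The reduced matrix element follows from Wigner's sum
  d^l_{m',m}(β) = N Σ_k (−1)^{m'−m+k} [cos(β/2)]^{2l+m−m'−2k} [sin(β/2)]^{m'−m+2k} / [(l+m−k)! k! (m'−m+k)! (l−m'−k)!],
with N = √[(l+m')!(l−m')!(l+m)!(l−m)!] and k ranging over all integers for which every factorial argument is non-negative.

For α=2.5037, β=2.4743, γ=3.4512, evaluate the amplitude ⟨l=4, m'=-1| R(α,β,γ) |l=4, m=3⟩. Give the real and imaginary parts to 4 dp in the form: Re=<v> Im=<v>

Re=-0.0020 Im=0.4844

D^4_{-1,3}(2.5037,2.4743,3.4512) = e^{-i·-1·2.5037}·d^4_{-1,3}(2.4743)·e^{-i·3·3.4512}. Compute d first:
Half-angle: c=0.327490, s=0.944854. N=√(6·120·5040·1)=1904.940944
k∈{4,5} keeps every argument non-negative
  k=4: (−1)^0·1904.9409/(144)·0.3275^4·0.9449^4 = +0.121276
  k=5: (−1)^1·1904.9409/(240)·0.3275^2·0.9449^6 = -0.605699
d^4_{-1,3}(2.4743) = +0.121276 -0.605699 = -0.484424
Attach z-rotation phases: D = e^{-i(-1)(2.5037)}·(-0.484424)·e^{-i(3)(3.4512)} = -0.001977+0.484420i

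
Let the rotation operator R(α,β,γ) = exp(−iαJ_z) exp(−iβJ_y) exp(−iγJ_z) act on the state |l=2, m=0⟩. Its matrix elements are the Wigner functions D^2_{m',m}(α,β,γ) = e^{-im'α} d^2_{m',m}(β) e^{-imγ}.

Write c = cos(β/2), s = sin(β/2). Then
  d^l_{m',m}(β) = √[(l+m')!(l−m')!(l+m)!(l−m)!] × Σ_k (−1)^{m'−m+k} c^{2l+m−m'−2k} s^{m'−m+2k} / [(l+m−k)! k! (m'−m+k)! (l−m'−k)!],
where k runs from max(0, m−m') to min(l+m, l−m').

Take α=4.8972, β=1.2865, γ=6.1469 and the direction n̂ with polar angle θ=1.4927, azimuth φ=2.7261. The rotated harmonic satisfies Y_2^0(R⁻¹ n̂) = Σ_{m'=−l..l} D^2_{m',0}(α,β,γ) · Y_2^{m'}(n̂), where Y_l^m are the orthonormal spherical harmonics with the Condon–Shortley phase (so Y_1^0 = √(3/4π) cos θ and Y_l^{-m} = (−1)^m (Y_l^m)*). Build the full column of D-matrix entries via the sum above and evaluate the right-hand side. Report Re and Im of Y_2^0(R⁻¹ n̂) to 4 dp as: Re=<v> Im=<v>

Re=-0.0608 Im=0.0000

Need the full column D^2_{m',0} for m'=−2..2 at α=4.8972, β=1.2865, γ=6.1469.
cos(β/2)=0.800151, sin(β/2)=0.599799
d^2_{-2,0}: single k=2 term ⇒ +0.564197;  D = -0.526093-0.203824i
d^2_{-1,0}: k∈[1..2] ⇒ +0.752656 -0.422926 = +0.329730;  D = +0.060591-0.324115i
d^2_{0,0}: k∈[0..2] ⇒ +0.409909 -0.921330 +0.129427 = -0.381995;  D = -0.381995+0.000000i
d^2_{1,0}: k∈[0..1] ⇒ -0.752656 +0.422926 = -0.329730;  D = -0.060591-0.324115i
d^2_{2,0}: single k=0 term ⇒ +0.564197;  D = -0.526093+0.203824i
Y_2^{m'}(θ=1.4927,φ=2.7261) and Σ D·Y over m':
  (-0.5261-0.2038i)·(+0.2588+0.2836i)  (+0.0606-0.3241i)·(-0.0550-0.0243i)  (-0.3820+0.0000i)·(-0.3096+0.0000i)  (-0.0606-0.3241i)·(+0.0550-0.0243i)  (-0.5261+0.2038i)·(+0.2588-0.2836i)
Y_2^0(R⁻¹ n̂) = -0.060840+0.000000i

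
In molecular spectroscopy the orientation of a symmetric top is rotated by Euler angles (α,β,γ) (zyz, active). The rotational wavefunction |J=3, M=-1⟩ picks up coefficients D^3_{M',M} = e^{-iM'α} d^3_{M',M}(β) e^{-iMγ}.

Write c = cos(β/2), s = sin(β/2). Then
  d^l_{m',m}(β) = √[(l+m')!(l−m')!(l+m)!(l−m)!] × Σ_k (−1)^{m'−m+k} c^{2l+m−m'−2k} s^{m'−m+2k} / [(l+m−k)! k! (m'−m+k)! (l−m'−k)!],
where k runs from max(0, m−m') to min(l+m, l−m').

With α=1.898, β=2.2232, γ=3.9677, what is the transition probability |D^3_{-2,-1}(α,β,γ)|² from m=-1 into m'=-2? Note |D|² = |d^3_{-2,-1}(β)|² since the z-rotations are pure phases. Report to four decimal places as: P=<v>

First d^3_{-2,-1}(β=2.2232), then the phase factors e^{-i(-2)α} and e^{-i(-1)γ}:
With c≡cos(β/2)=0.443228 and s≡sin(β/2)=0.896409, N=[1·120·2·24]^{1/2}=75.894664
k∈{1,2} keeps every argument non-negative
  k=1: (−1)^0·75.8947/(24)·0.4432^5·0.8964^1 = +0.048489
  k=2: (−1)^1·75.8947/(12)·0.4432^3·0.8964^3 = -0.396670
d^3_{-2,-1}(2.2232) = +0.048489 -0.396670 = -0.348182
|D^3_{-2,-1}|² = |d^3_{-2,-1}(β)|² = (-0.348182)² = 0.121230 (the z-rotation phases have unit modulus)

P=0.1212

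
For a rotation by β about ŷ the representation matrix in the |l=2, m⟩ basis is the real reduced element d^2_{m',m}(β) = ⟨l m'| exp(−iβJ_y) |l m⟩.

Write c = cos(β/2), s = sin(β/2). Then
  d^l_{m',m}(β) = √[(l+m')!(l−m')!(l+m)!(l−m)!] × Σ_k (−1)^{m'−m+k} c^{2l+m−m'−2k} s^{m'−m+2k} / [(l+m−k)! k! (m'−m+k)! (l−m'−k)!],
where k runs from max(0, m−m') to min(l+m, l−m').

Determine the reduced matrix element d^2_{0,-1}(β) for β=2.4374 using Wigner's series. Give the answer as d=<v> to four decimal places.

d^2_{0,-1}(β=2.4374) via Wigner's sum:
c=cos(2.4374/2)=0.344866, s=sin(2.4374/2)=0.938652; N=√[2·2·1·6]=4.898979
Admissible k: 0..1 (factorial args all ≥0)
  k=0: (−1)^1·4.8990/(2)·0.3449^3·0.9387^1 = -0.094304
  k=1: (−1)^2·4.8990/(2)·0.3449^1·0.9387^3 = +0.698618
d^2_{0,-1}(2.4374) = -0.094304 +0.698618 = +0.604314

d=0.6043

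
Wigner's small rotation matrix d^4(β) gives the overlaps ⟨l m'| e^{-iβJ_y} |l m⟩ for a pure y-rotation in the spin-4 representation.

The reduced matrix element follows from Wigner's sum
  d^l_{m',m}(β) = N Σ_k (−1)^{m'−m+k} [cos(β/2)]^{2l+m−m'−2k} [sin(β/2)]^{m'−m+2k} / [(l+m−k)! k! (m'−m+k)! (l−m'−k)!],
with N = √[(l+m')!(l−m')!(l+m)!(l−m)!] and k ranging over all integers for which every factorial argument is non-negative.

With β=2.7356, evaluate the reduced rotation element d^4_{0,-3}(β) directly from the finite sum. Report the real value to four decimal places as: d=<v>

d=0.0837

d^4_{0,-3}(β=2.7356) via Wigner's sum:
Half-angle: c=0.201605, s=0.979467. N=√(24·24·1·5040)=1703.830978
k: max(0,(-3)−(0))=0 … min(4+(-3),4−(0))=1
  k=0: (−1)^3·1703.8310/(144)·0.2016^5·0.9795^3 = -0.003703
  k=1: (−1)^4·1703.8310/(144)·0.2016^3·0.9795^5 = +0.087401
d^4_{0,-3}(2.7356) = -0.003703 +0.087401 = +0.083698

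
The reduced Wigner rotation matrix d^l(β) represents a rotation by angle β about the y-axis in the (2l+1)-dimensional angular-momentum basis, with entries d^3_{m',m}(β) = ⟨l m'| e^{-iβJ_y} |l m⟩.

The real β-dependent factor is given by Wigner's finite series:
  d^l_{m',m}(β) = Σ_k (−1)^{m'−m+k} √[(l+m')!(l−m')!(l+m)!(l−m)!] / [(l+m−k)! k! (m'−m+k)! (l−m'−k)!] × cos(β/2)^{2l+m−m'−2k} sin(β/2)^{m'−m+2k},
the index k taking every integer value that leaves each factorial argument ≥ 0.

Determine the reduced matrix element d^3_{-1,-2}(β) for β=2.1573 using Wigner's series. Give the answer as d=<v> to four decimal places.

d^3_{-1,-2}(β=2.1573) via Wigner's sum:
Half-angle: c=0.472519, s=0.881321. N=√(2·24·1·120)=75.894664
Admissible k: 0..1 (factorial args all ≥0)
  k=0: (−1)^1·75.8947/(24)·0.4725^5·0.8813^1 = -0.065649
  k=1: (−1)^2·75.8947/(12)·0.4725^3·0.8813^3 = +0.456761
d^3_{-1,-2}(2.1573) = -0.065649 +0.456761 = +0.391112

d=0.3911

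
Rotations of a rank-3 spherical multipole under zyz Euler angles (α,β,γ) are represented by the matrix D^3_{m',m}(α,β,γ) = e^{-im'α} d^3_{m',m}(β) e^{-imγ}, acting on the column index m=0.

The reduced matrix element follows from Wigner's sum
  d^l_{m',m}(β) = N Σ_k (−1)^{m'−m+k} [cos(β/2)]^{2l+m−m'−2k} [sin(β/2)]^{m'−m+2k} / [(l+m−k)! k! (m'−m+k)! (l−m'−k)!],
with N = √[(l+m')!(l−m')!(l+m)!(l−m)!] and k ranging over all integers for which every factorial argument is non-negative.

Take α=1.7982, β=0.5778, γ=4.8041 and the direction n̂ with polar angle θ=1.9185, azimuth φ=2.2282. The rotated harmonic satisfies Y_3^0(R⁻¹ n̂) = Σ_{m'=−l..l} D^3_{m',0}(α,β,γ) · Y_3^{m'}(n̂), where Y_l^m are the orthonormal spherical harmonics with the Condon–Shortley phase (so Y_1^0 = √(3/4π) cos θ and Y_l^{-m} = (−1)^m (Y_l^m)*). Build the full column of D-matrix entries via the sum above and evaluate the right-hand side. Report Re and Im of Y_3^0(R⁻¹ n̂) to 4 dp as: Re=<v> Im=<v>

Re=-0.1919 Im=0.0000

Need the full column D^3_{m',0} for m'=−3..3 at α=1.7982, β=0.5778, γ=4.8041.
cos(β/2)=0.958558, sin(β/2)=0.284898
d^3_{-3,0}: single k=3 term ⇒ +0.091083;  D = +0.057429-0.070697i
d^3_{-2,0}: k∈[2..3] ⇒ +0.375329 -0.033155 = +0.342174;  D = -0.307391-0.150313i
d^3_{-1,0}: k∈[1..3] ⇒ +0.798678 -0.211658 +0.006232 = +0.593252;  D = -0.133748+0.577979i
d^3_{0,0}: k∈[0..3] ⇒ +0.775729 -0.616729 +0.054480 -0.000535 = +0.212945;  D = +0.212945+0.000000i
d^3_{1,0}: k∈[0..2] ⇒ -0.798678 +0.211658 -0.006232 = -0.593252;  D = +0.133748+0.577979i
d^3_{2,0}: k∈[0..1] ⇒ +0.375329 -0.033155 = +0.342174;  D = -0.307391+0.150313i
d^3_{3,0}: single k=0 term ⇒ -0.091083;  D = -0.057429-0.070697i
Y_3^{m'}(θ=1.9185,φ=2.2282) and Σ D·Y over m':
  (+0.0574-0.0707i)·(+0.3192-0.1355i)  (-0.3074-0.1503i)·(+0.0779-0.2978i)  (-0.1337+0.5780i)·(+0.0779+0.1009i)  (+0.2129+0.0000i)·(+0.3077+0.0000i)  (+0.1337+0.5780i)·(-0.0779+0.1009i)  (-0.3074+0.1503i)·(+0.0779+0.2978i)  (-0.0574-0.0707i)·(-0.3192-0.1355i)
Y_3^0(R⁻¹ n̂) = -0.191875-0.000000i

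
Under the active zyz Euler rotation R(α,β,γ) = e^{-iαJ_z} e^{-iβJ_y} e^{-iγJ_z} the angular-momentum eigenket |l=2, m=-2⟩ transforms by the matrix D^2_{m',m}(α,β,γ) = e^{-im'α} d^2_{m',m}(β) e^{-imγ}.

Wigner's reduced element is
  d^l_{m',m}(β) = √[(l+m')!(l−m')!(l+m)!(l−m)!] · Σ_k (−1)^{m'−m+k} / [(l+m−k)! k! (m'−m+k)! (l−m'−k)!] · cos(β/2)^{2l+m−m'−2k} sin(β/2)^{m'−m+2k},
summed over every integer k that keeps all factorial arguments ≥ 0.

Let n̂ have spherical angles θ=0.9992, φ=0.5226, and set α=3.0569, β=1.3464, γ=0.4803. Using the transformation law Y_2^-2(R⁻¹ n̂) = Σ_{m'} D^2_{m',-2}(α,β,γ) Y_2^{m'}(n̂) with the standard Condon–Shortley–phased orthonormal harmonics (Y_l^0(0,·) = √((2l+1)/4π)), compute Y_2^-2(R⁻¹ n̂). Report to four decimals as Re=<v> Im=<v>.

Re=0.2587 Im=-0.0708

Need the full column D^2_{m',-2} for m'=−2..2 at α=3.0569, β=1.3464, γ=0.4803.
cos(β/2)=0.781831, sin(β/2)=0.623491
d^2_{-2,-2}: single k=0 term ⇒ +0.373637;  D = +0.262660+0.265734i
d^2_{-1,-2}: single k=0 term ⇒ -0.595934;  D = +0.381577+0.457752i
d^2_{0,-2}: single k=0 term ⇒ +0.582051;  D = +0.333532+0.477012i
d^2_{1,-2}: single k=0 term ⇒ -0.378995;  D = +0.190122+0.327858i
d^2_{2,-2}: single k=0 term ⇒ +0.151120;  D = +0.064479+0.136673i
Y_2^{m'}(θ=0.9992,φ=0.5226) and Σ D·Y over m':
  (+0.2627+0.2657i)·(+0.1371-0.2364i)  (+0.3816+0.4578i)·(+0.3046-0.1754i)  (+0.3335+0.4770i)·(-0.0385+0.0000i)  (+0.1901+0.3279i)·(-0.3046-0.1754i)  (+0.0645+0.1367i)·(+0.1371+0.2364i)
Y_2^-2(R⁻¹ n̂) = +0.258655-0.070773i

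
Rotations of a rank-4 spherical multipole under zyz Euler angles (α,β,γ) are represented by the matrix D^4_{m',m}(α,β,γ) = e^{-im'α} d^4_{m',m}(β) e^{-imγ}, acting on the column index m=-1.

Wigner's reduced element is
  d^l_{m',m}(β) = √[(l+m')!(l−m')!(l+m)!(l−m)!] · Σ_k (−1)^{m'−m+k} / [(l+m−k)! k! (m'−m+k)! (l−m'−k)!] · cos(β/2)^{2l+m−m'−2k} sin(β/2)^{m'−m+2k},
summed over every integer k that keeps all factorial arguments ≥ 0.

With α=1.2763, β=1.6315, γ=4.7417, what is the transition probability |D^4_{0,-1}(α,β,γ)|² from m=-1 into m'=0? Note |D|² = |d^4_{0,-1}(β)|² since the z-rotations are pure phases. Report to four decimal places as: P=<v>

First d^4_{0,-1}(β=1.6315), then the phase factors e^{-i(0)α} and e^{-i(-1)γ}:
c=cos(1.6315/2)=0.685322, s=sin(1.6315/2)=0.728240; N=√[24·24·6·120]=643.987578
k: max(0,(-1)−(0))=0 … min(4+(-1),4−(0))=3
  k=0: (−1)^1·643.9876/(144)·0.6853^7·0.7282^1 = -0.231235
  k=1: (−1)^2·643.9876/(24)·0.6853^5·0.7282^3 = +1.566622
  k=2: (−1)^3·643.9876/(24)·0.6853^3·0.7282^5 = -1.768981
  k=3: (−1)^4·643.9876/(144)·0.6853^1·0.7282^7 = +0.332913
d^4_{0,-1}(1.6315) = -0.231235 +1.566622 -1.768981 +0.332913 = -0.100681
|D^4_{0,-1}|² = |d^4_{0,-1}(β)|² = (-0.100681)² = 0.010137 (the z-rotation phases have unit modulus)

P=0.0101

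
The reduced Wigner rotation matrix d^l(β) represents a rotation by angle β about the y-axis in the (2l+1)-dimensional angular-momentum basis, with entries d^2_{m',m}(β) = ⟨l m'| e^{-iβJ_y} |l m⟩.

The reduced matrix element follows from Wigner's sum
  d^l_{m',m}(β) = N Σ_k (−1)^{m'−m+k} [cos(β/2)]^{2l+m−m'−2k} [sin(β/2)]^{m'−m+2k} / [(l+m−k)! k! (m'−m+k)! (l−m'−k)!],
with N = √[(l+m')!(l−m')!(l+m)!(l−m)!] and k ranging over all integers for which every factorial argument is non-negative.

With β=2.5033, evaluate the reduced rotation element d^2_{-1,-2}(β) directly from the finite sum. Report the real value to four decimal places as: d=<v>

d=-0.0587

d^2_{-1,-2}(β=2.5033) via Wigner's sum:
With c≡cos(β/2)=0.313756 and s≡sin(β/2)=0.949504, N=[1·6·1·24]^{1/2}=12.000000
Admissible k: 0..0 (factorial args all ≥0)
  k=0: (−1)^1·12.0000/(6)·0.3138^3·0.9495^1 = -0.058655
d^2_{-1,-2}(2.5033) = -0.058655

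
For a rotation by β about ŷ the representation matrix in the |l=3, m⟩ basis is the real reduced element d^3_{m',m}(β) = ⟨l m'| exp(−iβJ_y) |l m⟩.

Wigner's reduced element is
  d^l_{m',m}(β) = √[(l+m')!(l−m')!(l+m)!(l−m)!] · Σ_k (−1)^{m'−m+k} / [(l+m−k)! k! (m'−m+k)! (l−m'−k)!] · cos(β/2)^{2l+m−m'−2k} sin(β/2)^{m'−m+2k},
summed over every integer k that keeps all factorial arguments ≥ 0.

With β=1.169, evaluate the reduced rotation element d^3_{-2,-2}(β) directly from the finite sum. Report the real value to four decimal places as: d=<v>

d=-0.4000

d^3_{-2,-2}(β=1.169) via Wigner's sum:
With c≡cos(β/2)=0.833988 and s≡sin(β/2)=0.551782, N=[1·120·1·120]^{1/2}=120.000000
The bounds max(0,m−m')=0 and min(l+m,l−m')=1 give 2 terms
  k=0: (−1)^0·120.0000/(120)·0.8340^6·0.5518^0 = +0.336480
  k=1: (−1)^1·120.0000/(24)·0.8340^4·0.5518^2 = -0.736453
d^3_{-2,-2}(1.169) = +0.336480 -0.736453 = -0.399973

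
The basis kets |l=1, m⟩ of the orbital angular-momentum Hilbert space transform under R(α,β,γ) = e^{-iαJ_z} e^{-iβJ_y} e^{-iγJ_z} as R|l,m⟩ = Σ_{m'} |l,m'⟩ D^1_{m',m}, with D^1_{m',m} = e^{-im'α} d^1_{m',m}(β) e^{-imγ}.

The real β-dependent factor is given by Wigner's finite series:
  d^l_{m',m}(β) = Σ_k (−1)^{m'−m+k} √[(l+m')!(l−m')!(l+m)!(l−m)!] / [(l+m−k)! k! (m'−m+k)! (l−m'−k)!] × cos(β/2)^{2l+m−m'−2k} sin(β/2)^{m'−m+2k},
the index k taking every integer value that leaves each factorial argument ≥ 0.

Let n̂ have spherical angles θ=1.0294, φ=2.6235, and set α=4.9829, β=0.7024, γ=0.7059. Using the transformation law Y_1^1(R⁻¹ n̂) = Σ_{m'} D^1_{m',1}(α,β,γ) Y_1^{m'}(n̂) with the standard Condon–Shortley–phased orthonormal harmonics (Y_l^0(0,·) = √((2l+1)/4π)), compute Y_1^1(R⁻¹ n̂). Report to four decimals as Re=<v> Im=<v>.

Re=0.3449 Im=-0.0198

Need the full column D^1_{m',1} for m'=−1..1 at α=4.9829, β=0.7024, γ=0.7059.
cos(β/2)=0.938961, sin(β/2)=0.344025
d^1_{-1,1}: single k=2 term ⇒ +0.118353;  D = -0.049917-0.107311i
d^1_{0,1}: single k=1 term ⇒ +0.456827;  D = +0.347658-0.296353i
d^1_{1,1}: single k=0 term ⇒ +0.881647;  D = +0.730438+0.493722i
Y_1^{m'}(θ=1.0294,φ=2.6235) and Σ D·Y over m':
  (-0.0499-0.1073i)·(-0.2572-0.1466i)  (+0.3477-0.2964i)·(+0.2518+0.0000i)  (+0.7304+0.4937i)·(+0.2572-0.1466i)
Y_1^1(R⁻¹ n̂) = +0.344926-0.019800i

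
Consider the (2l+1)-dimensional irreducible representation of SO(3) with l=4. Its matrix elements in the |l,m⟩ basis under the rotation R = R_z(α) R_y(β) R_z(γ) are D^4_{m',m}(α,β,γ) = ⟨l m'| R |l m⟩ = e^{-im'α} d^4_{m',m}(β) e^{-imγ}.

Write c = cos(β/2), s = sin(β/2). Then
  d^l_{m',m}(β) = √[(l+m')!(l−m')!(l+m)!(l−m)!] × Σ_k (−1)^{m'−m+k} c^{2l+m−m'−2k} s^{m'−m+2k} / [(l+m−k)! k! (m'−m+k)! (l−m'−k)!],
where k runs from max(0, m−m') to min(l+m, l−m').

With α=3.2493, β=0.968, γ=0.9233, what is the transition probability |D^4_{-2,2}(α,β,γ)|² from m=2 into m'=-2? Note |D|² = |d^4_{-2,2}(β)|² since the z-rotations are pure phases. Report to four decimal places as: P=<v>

First d^4_{-2,2}(β=0.968), then the phase factors e^{-i(-2)α} and e^{-i(2)γ}:
c=cos(0.968/2)=0.885141, s=sin(0.968/2)=0.465323; N=√[2·720·720·2]=1440.000000
Admissible k: 4..6 (factorial args all ≥0)
  k=4: (−1)^0·1440.0000/(96)·0.8851^4·0.4653^4 = +0.431678
  k=5: (−1)^1·1440.0000/(120)·0.8851^2·0.4653^6 = -0.095441
  k=6: (−1)^2·1440.0000/(1440)·0.8851^0·0.4653^8 = +0.002198
d^4_{-2,2}(0.968) = +0.431678 -0.095441 +0.002198 = +0.338435
|D^4_{-2,2}|² = |d^4_{-2,2}(β)|² = (+0.338435)² = 0.114538 (the z-rotation phases have unit modulus)

P=0.1145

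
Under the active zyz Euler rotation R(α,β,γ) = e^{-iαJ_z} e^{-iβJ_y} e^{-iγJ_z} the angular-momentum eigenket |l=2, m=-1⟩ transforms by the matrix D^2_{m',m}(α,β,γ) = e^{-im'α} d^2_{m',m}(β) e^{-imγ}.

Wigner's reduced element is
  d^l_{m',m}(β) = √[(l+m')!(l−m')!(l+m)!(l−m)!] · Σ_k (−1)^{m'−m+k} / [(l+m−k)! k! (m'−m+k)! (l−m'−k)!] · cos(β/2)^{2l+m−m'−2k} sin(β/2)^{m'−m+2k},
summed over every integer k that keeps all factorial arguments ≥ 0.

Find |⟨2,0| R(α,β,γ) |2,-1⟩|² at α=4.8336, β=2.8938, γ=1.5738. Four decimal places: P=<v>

D^2_{0,-1}(4.8336,2.8938,1.5738) = e^{-i·0·4.8336}·d^2_{0,-1}(2.8938)·e^{-i·-1·1.5738}. Compute d first:
With c≡cos(β/2)=0.123580 and s≡sin(β/2)=0.992335, N=[2·2·1·6]^{1/2}=4.898979
k: max(0,(-1)−(0))=0 … min(2+(-1),2−(0))=1
  k=0: (−1)^1·4.8990/(2)·0.1236^3·0.9923^1 = -0.004587
  k=1: (−1)^2·4.8990/(2)·0.1236^1·0.9923^3 = +0.295799
d^2_{0,-1}(2.8938) = -0.004587 +0.295799 = +0.291212
|D^2_{0,-1}|² = |d^2_{0,-1}(β)|² = (+0.291212)² = 0.084804 (the z-rotation phases have unit modulus)

P=0.0848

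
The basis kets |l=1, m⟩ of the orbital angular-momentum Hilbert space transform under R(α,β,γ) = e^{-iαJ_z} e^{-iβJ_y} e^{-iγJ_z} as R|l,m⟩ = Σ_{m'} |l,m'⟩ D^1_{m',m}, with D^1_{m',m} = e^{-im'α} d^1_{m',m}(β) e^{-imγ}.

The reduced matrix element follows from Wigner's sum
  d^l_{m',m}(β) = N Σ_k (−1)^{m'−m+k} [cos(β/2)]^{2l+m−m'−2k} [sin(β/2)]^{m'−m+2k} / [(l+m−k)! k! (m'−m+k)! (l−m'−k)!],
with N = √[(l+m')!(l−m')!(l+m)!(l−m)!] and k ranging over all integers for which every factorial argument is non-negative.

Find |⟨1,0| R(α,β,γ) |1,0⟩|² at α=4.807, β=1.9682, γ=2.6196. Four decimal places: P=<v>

P=0.1498

First d^1_{0,0}(β=1.9682), then the phase factors e^{-i(0)α} and e^{-i(0)γ}:
c=cos(1.9682/2)=0.553613, s=sin(1.9682/2)=0.832774; N=√[1·1·1·1]=1.000000
Admissible k: 0..1 (factorial args all ≥0)
  k=0: (−1)^0·1.0000/(1)·0.5536^2·0.8328^0 = +0.306487
  k=1: (−1)^1·1.0000/(1)·0.5536^0·0.8328^2 = -0.693513
d^1_{0,0}(1.9682) = +0.306487 -0.693513 = -0.387026
|D^1_{0,0}|² = |d^1_{0,0}(β)|² = (-0.387026)² = 0.149789 (the z-rotation phases have unit modulus)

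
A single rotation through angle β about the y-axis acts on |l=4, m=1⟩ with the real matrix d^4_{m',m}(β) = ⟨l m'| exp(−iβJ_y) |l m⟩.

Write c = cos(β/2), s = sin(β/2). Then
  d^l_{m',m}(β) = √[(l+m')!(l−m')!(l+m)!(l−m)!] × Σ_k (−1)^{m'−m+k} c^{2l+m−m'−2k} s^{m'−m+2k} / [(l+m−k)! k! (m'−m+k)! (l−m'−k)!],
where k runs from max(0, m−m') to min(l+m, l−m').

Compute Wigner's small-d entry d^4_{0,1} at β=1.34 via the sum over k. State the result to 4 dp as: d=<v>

d^4_{0,1}(β=1.34) via Wigner's sum:
With c≡cos(β/2)=0.783822 and s≡sin(β/2)=0.620986, N=[24·24·120·6]^{1/2}=643.987578
k: max(0,(1)−(0))=1 … min(4+(1),4−(0))=4
  k=1: (−1)^0·643.9876/(144)·0.7838^7·0.6210^1 = +0.504798
  k=2: (−1)^1·643.9876/(24)·0.7838^5·0.6210^3 = -1.901069
  k=3: (−1)^2·643.9876/(24)·0.7838^3·0.6210^5 = +1.193238
  k=4: (−1)^3·643.9876/(144)·0.7838^1·0.6210^7 = -0.124826
d^4_{0,1}(1.34) = +0.504798 -1.901069 +1.193238 -0.124826 = -0.327859

d=-0.3279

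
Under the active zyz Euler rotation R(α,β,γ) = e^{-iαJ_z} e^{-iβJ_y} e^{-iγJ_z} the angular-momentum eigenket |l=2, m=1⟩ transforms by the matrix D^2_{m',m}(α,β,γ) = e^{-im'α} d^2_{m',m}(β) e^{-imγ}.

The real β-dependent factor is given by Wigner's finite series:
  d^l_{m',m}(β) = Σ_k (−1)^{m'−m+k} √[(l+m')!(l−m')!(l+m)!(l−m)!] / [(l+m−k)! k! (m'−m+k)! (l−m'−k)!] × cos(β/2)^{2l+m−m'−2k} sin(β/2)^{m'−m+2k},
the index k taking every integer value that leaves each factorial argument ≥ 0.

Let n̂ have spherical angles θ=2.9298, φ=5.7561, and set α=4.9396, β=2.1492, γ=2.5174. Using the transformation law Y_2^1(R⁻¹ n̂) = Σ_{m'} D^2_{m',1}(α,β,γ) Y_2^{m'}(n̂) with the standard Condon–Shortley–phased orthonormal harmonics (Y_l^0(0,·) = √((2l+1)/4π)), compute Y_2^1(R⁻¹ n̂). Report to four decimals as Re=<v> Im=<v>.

Re=0.2585 Im=0.2817

Need the full column D^2_{m',1} for m'=−2..2 at α=4.9396, β=2.1492, γ=2.5174.
cos(β/2)=0.476084, sin(β/2)=0.879400
d^2_{-2,1}: single k=3 term ⇒ +0.647549;  D = +0.305999+0.570688i
d^2_{-1,1}: k∈[2..3] ⇒ +0.525849 -0.598061 = -0.072212;  D = +0.054318-0.047582i
d^2_{0,1}: k∈[1..2] ⇒ +0.232441 -0.793082 = -0.560641;  D = +0.454924+0.327663i
d^2_{1,1}: k∈[0..1] ⇒ +0.051373 -0.525849 = -0.474476;  D = -0.183450+0.437577i
d^2_{2,1}: single k=0 term ⇒ -0.189787;  D = -0.187059-0.032066i
Y_2^{m'}(θ=2.9298,φ=5.7561) and Σ D·Y over m':
  (+0.3060+0.5707i)·(+0.0084+0.0148i)  (+0.0543-0.0476i)·(-0.1372-0.0799i)  (+0.4549+0.3277i)·(+0.5890+0.0000i)  (-0.1834+0.4376i)·(+0.1372-0.0799i)  (-0.1871-0.0321i)·(+0.0084-0.0148i)
Y_2^1(R⁻¹ n̂) = +0.258514+0.281731i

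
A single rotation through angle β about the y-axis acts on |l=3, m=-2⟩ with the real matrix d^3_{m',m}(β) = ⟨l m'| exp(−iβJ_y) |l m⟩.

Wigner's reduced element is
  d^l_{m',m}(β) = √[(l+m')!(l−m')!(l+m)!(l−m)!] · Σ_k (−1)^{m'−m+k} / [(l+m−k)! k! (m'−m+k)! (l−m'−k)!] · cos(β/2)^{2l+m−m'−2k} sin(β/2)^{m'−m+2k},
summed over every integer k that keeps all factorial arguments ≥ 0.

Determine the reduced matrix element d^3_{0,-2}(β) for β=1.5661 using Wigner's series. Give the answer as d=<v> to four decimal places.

d^3_{0,-2}(β=1.5661) via Wigner's sum:
With c≡cos(β/2)=0.708765 and s≡sin(β/2)=0.705444, N=[6·6·1·120]^{1/2}=65.726707
k∈{0,1} keeps every argument non-negative
  k=0: (−1)^2·65.7267/(12)·0.7088^4·0.7054^2 = +0.687853
  k=1: (−1)^3·65.7267/(12)·0.7088^2·0.7054^4 = -0.681423
d^3_{0,-2}(1.5661) = +0.687853 -0.681423 = +0.006431

d=0.0064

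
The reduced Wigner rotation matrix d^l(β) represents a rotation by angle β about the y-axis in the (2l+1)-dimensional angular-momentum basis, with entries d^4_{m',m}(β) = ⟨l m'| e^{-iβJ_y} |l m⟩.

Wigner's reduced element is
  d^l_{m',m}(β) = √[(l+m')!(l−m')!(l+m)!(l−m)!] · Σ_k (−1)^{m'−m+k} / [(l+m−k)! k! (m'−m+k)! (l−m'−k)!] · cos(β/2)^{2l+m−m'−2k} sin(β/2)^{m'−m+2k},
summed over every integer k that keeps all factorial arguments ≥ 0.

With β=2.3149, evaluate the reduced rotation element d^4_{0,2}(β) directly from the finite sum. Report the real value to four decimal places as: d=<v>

d^4_{0,2}(β=2.3149) via Wigner's sum:
With c≡cos(β/2)=0.401676 and s≡sin(β/2)=0.915782, N=[24·24·720·2]^{1/2}=910.735966
Admissible k: 2..4 (factorial args all ≥0)
  k=2: (−1)^0·910.7360/(96)·0.4017^6·0.9158^2 = +0.033417
  k=3: (−1)^1·910.7360/(36)·0.4017^4·0.9158^4 = -0.463193
  k=4: (−1)^2·910.7360/(96)·0.4017^2·0.9158^6 = +0.902870
d^4_{0,2}(2.3149) = +0.033417 -0.463193 +0.902870 = +0.473094

d=0.4731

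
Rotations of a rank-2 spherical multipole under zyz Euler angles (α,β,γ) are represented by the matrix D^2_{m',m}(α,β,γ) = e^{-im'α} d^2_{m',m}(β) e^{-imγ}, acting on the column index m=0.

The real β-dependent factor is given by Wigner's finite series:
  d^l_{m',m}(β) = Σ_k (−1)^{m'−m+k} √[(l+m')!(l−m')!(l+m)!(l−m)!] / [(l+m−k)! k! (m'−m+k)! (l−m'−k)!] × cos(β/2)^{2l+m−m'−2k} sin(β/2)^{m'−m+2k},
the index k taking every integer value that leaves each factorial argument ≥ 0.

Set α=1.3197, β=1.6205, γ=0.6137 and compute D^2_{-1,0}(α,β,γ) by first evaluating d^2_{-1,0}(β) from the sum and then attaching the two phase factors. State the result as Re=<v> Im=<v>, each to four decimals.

Re=-0.0151 Im=-0.0589

D^2_{-1,0}(1.3197,1.6205,0.6137) = e^{-i·-1·1.3197}·d^2_{-1,0}(1.6205)·e^{-i·0·0.6137}. Compute d first:
c=cos(1.6205/2)=0.689317, s=sin(1.6205/2)=0.724460; N=√[1·6·2·2]=4.898979
Admissible k: 1..2 (factorial args all ≥0)
  k=1: (−1)^0·4.8990/(2)·0.6893^3·0.7245^1 = +0.581229
  k=2: (−1)^1·4.8990/(2)·0.6893^1·0.7245^3 = -0.642003
d^2_{-1,0}(1.6205) = +0.581229 -0.642003 = -0.060774
D = (+0.248466+0.968641i)·(-0.060774)·(+1.000000+0.000000i) = -0.015100-0.058868i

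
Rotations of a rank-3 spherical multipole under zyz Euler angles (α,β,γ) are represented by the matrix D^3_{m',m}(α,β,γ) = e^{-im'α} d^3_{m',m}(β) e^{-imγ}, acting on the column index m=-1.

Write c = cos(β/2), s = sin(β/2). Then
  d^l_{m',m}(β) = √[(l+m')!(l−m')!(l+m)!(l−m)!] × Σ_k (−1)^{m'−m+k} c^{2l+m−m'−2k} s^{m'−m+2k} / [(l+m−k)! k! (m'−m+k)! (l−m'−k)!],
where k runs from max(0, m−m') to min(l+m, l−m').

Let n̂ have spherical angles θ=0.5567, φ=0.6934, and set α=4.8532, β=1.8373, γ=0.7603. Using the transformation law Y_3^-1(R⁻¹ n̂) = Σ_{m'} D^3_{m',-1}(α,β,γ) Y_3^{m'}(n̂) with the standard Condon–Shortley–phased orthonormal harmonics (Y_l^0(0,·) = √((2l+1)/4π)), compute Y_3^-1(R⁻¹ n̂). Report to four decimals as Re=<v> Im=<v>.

Need the full column D^3_{m',-1} for m'=−3..3 at α=4.8532, β=1.8373, γ=0.7603.
cos(β/2)=0.606894, sin(β/2)=0.794783
d^3_{-3,-1}: single k=2 term ⇒ +0.331889;  D = -0.307211+0.125586i
d^3_{-2,-1}: k∈[1..2] ⇒ +0.206924 -0.709763 = -0.502839;  D = +0.253713+0.434139i
d^3_{-1,-1}: k∈[0..2] ⇒ +0.049966 -0.685548 +0.881801 = +0.246220;  D = +0.193041-0.152838i
d^3_{0,-1}: k∈[0..2] ⇒ -0.226674 +1.166260 -0.666724 = +0.272862;  D = +0.197724+0.188040i
d^3_{1,-1}: k∈[0..2] ⇒ +0.514161 -1.175735 +0.252053 = -0.409522;  D = +0.237776-0.333423i
d^3_{2,-1}: k∈[0..1] ⇒ -0.709763 +0.608633 = -0.101130;  D = +0.089764+0.046581i
d^3_{3,-1}: single k=0 term ⇒ +0.569200;  D = +0.188676-0.537020i
Y_3^{m'}(θ=0.5567,φ=0.6934) and Σ D·Y over m':
  (-0.3072+0.1256i)·(-0.0300-0.0537i)  (+0.2537+0.4341i)·(+0.0443-0.2382i)  (+0.1930-0.1528i)·(+0.3420-0.2842i)  (+0.1977+0.1880i)·(+0.1914+0.0000i)  (+0.2378-0.3334i)·(-0.3420-0.2842i)  (+0.0898+0.0466i)·(+0.0443+0.2382i)  (+0.1887-0.5370i)·(+0.0300-0.0537i)
Y_3^-1(R⁻¹ n̂) = -0.015364-0.055960i

Re=-0.0154 Im=-0.0560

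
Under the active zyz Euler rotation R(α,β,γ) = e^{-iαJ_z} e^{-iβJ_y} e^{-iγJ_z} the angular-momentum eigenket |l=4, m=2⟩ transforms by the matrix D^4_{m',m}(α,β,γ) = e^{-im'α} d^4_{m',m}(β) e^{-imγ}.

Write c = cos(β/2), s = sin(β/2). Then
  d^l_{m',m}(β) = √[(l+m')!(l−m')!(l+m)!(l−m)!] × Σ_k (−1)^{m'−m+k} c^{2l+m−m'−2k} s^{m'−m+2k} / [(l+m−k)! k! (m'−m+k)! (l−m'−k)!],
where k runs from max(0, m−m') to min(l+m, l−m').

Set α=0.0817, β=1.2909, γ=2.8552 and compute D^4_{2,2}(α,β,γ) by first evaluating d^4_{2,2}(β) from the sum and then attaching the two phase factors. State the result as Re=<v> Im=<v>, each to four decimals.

D^4_{2,2}(0.0817,1.2909,2.8552) = e^{-i·2·0.0817}·d^4_{2,2}(1.2909)·e^{-i·2·2.8552}. Compute d first:
Half-angle: c=0.798829, s=0.601558. N=√(720·2·720·2)=1440.000000
Admissible k: 0..2 (factorial args all ≥0)
  k=0: (−1)^0·1440.0000/(1440)·0.7988^8·0.6016^0 = +0.165818
  k=1: (−1)^1·1440.0000/(120)·0.7988^6·0.6016^2 = -1.128391
  k=2: (−1)^2·1440.0000/(96)·0.7988^4·0.6016^4 = +0.799865
d^4_{2,2}(1.2909) = +0.165818 -1.128391 +0.799865 = -0.162708
D = (+0.986680-0.162674i)·(-0.162708)·(+0.840395+0.541975i) = -0.149263-0.064765i

Re=-0.1493 Im=-0.0648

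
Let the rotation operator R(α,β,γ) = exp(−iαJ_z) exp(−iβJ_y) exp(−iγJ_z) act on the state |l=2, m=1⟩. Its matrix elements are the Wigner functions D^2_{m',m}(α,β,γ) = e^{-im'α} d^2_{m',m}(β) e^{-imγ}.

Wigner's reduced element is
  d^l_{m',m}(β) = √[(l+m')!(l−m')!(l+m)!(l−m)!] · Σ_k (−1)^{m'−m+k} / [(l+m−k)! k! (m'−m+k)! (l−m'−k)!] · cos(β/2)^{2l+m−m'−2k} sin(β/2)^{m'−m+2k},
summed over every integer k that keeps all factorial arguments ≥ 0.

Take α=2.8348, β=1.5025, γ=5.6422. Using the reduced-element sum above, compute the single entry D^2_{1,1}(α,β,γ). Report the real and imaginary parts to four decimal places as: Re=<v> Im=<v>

Split into d^2_{1,1}(β=1.5025) × two z-phases.
c=cos(1.5025/2)=0.730836, s=sin(1.5025/2)=0.682553; N=√[6·1·6·1]=6.000000
k: max(0,(1)−(1))=0 … min(2+(1),2−(1))=1
  k=0: (−1)^0·6.0000/(6)·0.7308^4·0.6826^0 = +0.285286
  k=1: (−1)^1·6.0000/(2)·0.7308^2·0.6826^2 = -0.746507
d^2_{1,1}(1.5025) = +0.285286 -0.746507 = -0.461221
D = (-0.953307-0.302003i)·(-0.461221)·(+0.801507+0.597985i) = +0.269118+0.374567i

Re=0.2691 Im=0.3746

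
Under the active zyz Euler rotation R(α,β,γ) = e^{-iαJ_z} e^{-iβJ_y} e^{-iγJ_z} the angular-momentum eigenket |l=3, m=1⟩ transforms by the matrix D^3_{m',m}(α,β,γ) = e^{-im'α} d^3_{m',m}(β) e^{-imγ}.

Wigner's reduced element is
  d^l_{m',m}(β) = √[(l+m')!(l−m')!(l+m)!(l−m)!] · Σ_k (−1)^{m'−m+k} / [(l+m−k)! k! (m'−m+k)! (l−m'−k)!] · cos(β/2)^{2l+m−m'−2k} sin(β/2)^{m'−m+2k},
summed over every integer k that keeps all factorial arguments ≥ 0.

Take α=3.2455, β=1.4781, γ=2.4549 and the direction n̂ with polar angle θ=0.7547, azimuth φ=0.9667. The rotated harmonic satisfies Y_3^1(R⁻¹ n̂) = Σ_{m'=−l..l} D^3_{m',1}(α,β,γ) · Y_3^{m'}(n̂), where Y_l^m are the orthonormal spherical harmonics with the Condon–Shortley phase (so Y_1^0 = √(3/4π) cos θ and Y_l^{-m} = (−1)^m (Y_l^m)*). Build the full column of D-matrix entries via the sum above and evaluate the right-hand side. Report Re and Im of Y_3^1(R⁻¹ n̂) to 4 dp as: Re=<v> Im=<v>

Need the full column D^3_{m',1} for m'=−3..3 at α=3.2455, β=1.4781, γ=2.4549.
cos(β/2)=0.739109, sin(β/2)=0.673586
d^3_{-3,1}: single k=4 term ⇒ +0.435547;  D = +0.235908+0.366126i
d^3_{-2,1}: k∈[3..4] ⇒ +0.780431 -0.324096 = +0.456335;  D = -0.285621-0.355896i
d^3_{-1,1}: k∈[2..4] ⇒ +0.812402 -0.899661 +0.093403 = +0.006143;  D = +0.004321+0.004366i
d^3_{0,1}: k∈[1..3] ⇒ +0.514666 -1.282379 +0.355030 = -0.412683;  D = +0.319147+0.261634i
d^3_{1,1}: k∈[0..2] ⇒ +0.163024 -1.083203 +0.674746 = -0.245433;  D = -0.204920-0.135074i
d^3_{2,1}: k∈[0..1] ⇒ -0.469824 +0.780431 = +0.310607;  D = -0.275668-0.143123i
d^3_{3,1}: single k=0 term ⇒ +0.524403;  D = +0.487967+0.192060i
Y_3^{m'}(θ=0.7547,φ=0.9667) and Σ D·Y over m':
  (+0.2359+0.3661i)·(-0.1303-0.0321i)  (-0.2856-0.3559i)·(-0.1239-0.3267i)  (+0.0043+0.0044i)·(+0.2079-0.3013i)  (+0.3191+0.2616i)·(-0.0942+0.0000i)  (-0.2049-0.1351i)·(-0.2079-0.3013i)  (-0.2757-0.1431i)·(-0.1239+0.3267i)  (+0.4880+0.1921i)·(+0.1303-0.0321i)
Y_3^1(R⁻¹ n̂) = +0.024850+0.083981i

Re=0.0249 Im=0.0840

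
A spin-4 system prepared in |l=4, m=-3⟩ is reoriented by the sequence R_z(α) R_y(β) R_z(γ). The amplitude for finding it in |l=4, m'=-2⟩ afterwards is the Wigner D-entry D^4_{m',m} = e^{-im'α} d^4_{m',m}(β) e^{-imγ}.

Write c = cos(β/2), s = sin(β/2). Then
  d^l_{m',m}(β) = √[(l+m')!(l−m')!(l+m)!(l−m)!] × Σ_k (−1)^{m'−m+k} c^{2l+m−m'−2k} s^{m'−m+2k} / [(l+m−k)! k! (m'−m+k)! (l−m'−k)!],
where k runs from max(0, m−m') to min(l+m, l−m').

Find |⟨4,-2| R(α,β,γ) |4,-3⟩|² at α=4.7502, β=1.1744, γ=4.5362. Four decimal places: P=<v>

Split into d^4_{-2,-3}(β=1.1744) × two z-phases.
c=cos(1.1744/2)=0.832495, s=sin(1.1744/2)=0.554032; N=√[2·720·1·5040]=2693.993318
k: max(0,(-3)−(-2))=0 … min(4+(-3),4−(-2))=1
  k=0: (−1)^1·2693.9933/(720)·0.8325^7·0.5540^1 = -0.574475
  k=1: (−1)^2·2693.9933/(240)·0.8325^5·0.5540^3 = +0.763307
d^4_{-2,-3}(1.1744) = -0.574475 +0.763307 = +0.188831
|D^4_{-2,-3}|² = |d^4_{-2,-3}(β)|² = (+0.188831)² = 0.035657 (the z-rotation phases have unit modulus)

P=0.0357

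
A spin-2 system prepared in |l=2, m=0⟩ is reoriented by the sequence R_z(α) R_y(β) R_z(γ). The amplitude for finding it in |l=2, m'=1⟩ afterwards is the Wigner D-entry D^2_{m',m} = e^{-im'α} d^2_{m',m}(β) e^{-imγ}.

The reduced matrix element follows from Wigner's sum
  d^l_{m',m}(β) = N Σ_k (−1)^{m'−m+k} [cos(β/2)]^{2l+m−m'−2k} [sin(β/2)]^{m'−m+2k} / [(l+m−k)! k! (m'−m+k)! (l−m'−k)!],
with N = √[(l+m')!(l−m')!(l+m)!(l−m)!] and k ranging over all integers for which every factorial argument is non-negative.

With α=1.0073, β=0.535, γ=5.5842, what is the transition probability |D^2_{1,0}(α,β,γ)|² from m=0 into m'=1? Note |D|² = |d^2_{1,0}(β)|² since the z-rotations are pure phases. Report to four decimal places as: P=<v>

D^2_{1,0}(1.0073,0.535,5.5842) = e^{-i·1·1.0073}·d^2_{1,0}(0.535)·e^{-i·0·5.5842}. Compute d first:
Half-angle: c=0.964435, s=0.264321. N=√(6·1·2·2)=4.898979
The bounds max(0,m−m')=0 and min(l+m,l−m')=1 give 2 terms
  k=0: (−1)^1·4.8990/(2)·0.9644^3·0.2643^1 = -0.580799
  k=1: (−1)^2·4.8990/(2)·0.9644^1·0.2643^3 = +0.043626
d^2_{1,0}(0.535) = -0.580799 +0.043626 = -0.537173
|D^2_{1,0}|² = |d^2_{1,0}(β)|² = (-0.537173)² = 0.288555 (the z-rotation phases have unit modulus)

P=0.2886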